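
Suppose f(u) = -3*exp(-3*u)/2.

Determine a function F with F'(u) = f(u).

Any candidate F(u) must reproduce f(u) exactly when differentiated.
Check: d/du[exp(-3*u)/2] = -3*exp(-3*u)/2 = f(u).

An antiderivative is F(u) = exp(-3*u)/2.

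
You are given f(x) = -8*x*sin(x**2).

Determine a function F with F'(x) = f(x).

Whatever form F(x) takes, F'(x) = f(x) is non-negotiable.
Check: d/dx[4*cos(x**2)] = -8*x*sin(x**2) = f(x).

An antiderivative is F(x) = 4*cos(x**2).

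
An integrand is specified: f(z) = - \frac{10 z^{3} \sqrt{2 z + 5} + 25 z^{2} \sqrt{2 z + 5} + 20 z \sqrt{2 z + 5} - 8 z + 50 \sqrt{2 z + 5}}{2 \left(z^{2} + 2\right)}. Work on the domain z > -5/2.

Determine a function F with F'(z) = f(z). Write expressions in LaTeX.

Since d/dz undoes antidifferentiation here, F'(z) = f(z) is required of F(z).
Check: d/dz[- 2 z^{2} \sqrt{2 z + 5} - 10 z \sqrt{2 z + 5} - \frac{25 \sqrt{2 z + 5}}{2} + 2 \log{\left(\frac{z^{2}}{2} + 1 \right)}] = \frac{- 20 z^{4} - 100 z^{3} - 165 z^{2} + 8 z \sqrt{2 z + 5} - 200 z - 250}{2 z^{2} \sqrt{2 z + 5} + 4 \sqrt{2 z + 5}}, which equals f(z).

An antiderivative is F(z) = - 2 z^{2} \sqrt{2 z + 5} - 10 z \sqrt{2 z + 5} - \frac{25 \sqrt{2 z + 5}}{2} + 2 \log{\left(\frac{z^{2}}{2} + 1 \right)}.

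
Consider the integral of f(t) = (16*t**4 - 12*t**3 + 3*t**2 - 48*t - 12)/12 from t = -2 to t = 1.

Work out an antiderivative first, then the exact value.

Antiderivative: F(t) = t*(16*t**4 - 15*t**3 + 5*t**2 - 120*t - 60)/60; value = 163/10

A candidate is checked by its d/dt: the result must match f(t).
F(t) = t*(16*t**4 - 15*t**3 + 5*t**2 - 120*t - 60)/60 is an antiderivative of f.
Check: d/dt[t*(16*t**4 - 15*t**3 + 5*t**2 - 120*t - 60)/60] = 4*t**4/3 - t**3 + t**2/4 - 4*t - 1, which equals f(t).
F(1) = -29/10; F(-2) = -96/5.
Integral = F(1) - F(-2) = 163/10.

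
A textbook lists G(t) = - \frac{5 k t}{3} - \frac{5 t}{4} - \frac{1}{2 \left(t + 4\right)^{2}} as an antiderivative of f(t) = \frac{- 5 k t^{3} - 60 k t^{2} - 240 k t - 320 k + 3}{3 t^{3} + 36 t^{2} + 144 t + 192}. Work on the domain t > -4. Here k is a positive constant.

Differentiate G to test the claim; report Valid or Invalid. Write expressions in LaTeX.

d/dt[G] = \frac{- 20 k t^{3} - 240 k t^{2} - 960 k t - 1280 k - 15 t^{3} - 180 t^{2} - 720 t - 948}{12 t^{3} + 144 t^{2} + 576 t + 768}
d/dt[G] - f(t) = - \frac{5}{4} != 0.

Invalid: d/dt[G] - f = - \frac{5}{4}, which is not 0.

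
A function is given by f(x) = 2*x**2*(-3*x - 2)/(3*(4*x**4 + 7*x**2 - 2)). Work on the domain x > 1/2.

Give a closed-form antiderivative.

Factor the denominator (3*(2*x - 1)*(2*x + 1)*(x**2 + 2)) and decompose: f = -4*(3*x + 2)/(27*(x**2 + 2)) + 1/(54*(2*x + 1)) - 7/(54*(2*x - 1)); each piece integrates to a log, atan, or power term.
Check: d/dx[(-7*log(x - 1/2) + log(x + 1/2) - 24*log(x**2 + 2) - 16*sqrt(2)*atan(sqrt(2)*x/2))/108] = (-6*x**3 - 4*x**2)/(12*x**4 + 21*x**2 - 6), which equals f(x).

An antiderivative is F(x) = (-7*log(x - 1/2) + log(x + 1/2) - 24*log(x**2 + 2) - 16*sqrt(2)*atan(sqrt(2)*x/2))/108.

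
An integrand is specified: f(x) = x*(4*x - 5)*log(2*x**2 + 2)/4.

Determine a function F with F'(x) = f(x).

An antiderivative F(x) passes only if d/dx[F] lands on f(x) exactly.
Check: d/dx[(24*x**3*log(2*x**2 + 2) - 16*x**3 - 45*x**2*log(2*x**2 + 2) + 45*x**2 + 48*x - 45*log(x**2 + 1) - 48*atan(x))/72] = x**2*log(x**2 + 1) + x**2*log(2) - 5*x*log(x**2 + 1)/4 - 5*x*log(2)/4, which equals f(x).

An antiderivative is F(x) = (24*x**3*log(2*x**2 + 2) - 16*x**3 - 45*x**2*log(2*x**2 + 2) + 45*x**2 + 48*x - 45*log(x**2 + 1) - 48*atan(x))/72.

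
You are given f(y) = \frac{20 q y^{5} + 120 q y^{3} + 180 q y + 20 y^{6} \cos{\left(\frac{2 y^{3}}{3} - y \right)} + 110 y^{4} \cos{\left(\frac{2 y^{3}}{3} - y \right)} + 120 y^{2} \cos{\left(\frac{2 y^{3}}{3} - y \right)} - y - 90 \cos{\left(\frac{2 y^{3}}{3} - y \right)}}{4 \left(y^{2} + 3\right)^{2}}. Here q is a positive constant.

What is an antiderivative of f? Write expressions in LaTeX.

An antiderivative is F(y) = \frac{20 q y^{2} \left(y^{2} + 3\right) + 20 \left(y^{2} + 3\right) \sin{\left(\frac{2 y^{3}}{3} - y \right)} + 1}{8 \left(y^{2} + 3\right)}.

A candidate is checked by its d/dy: the result must match f(y).
Check: d/dy[\frac{20 q y^{2} \left(y^{2} + 3\right) + 20 \left(y^{2} + 3\right) \sin{\left(\frac{2 y^{3}}{3} - y \right)} + 1}{8 \left(y^{2} + 3\right)}] = \frac{20 q y^{5} + 120 q y^{3} + 180 q y + 20 y^{6} \cos{\left(\frac{2 y^{3}}{3} - y \right)} + 110 y^{4} \cos{\left(\frac{2 y^{3}}{3} - y \right)} + 120 y^{2} \cos{\left(\frac{2 y^{3}}{3} - y \right)} - y - 90 \cos{\left(\frac{2 y^{3}}{3} - y \right)}}{4 y^{4} + 24 y^{2} + 36}, which equals f(y).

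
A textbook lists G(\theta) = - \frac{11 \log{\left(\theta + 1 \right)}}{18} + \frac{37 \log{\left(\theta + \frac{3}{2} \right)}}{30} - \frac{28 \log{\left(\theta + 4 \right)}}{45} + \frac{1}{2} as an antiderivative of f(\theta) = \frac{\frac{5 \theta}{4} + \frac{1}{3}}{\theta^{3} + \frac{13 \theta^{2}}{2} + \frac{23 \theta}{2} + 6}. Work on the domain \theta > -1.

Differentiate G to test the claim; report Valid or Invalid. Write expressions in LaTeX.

d/d\theta[G] = \frac{15 \theta + 4}{12 \theta^{3} + 78 \theta^{2} + 138 \theta + 72}
This equals f(\theta) exactly, so the claim holds.

Valid: G'(\theta) = f(\theta).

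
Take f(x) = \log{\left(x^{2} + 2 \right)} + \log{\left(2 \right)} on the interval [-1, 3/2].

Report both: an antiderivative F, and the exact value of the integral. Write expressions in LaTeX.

Differentiate the proposed F(x) back; it has to land on f(x) exactly.
F(x) = x \log{\left(2 x^{2} + 4 \right)} - 2 x + 2 \sqrt{2} \operatorname{atan}{\left(\frac{\sqrt{2} x}{2} \right)} is an antiderivative of f.
Check: d/dx[x \log{\left(2 x^{2} + 4 \right)} - 2 x + 2 \sqrt{2} \operatorname{atan}{\left(\frac{\sqrt{2} x}{2} \right)}] = \log{\left(x^{2} + 2 \right)} + \log{\left(2 \right)} = f(x).
F(3/2) = -3 + 2 \sqrt{2} \operatorname{atan}{\left(\frac{3 \sqrt{2}}{4} \right)} + \frac{3 \log{\left(\frac{17}{2} \right)}}{2}; F(-1) = - \log{\left(6 \right)} - 2 \sqrt{2} \operatorname{atan}{\left(\frac{\sqrt{2}}{2} \right)} + 2.
Integral = F(3/2) - F(-1) = -5 + 2 \sqrt{2} \operatorname{atan}{\left(\frac{\sqrt{2}}{2} \right)} + \log{\left(6 \right)} + 2 \sqrt{2} \operatorname{atan}{\left(\frac{3 \sqrt{2}}{4} \right)} + \frac{3 \log{\left(\frac{17}{2} \right)}}{2}.

Antiderivative: F(x) = x \log{\left(2 x^{2} + 4 \right)} - 2 x + 2 \sqrt{2} \operatorname{atan}{\left(\frac{\sqrt{2} x}{2} \right)}; value = -5 + 2 \sqrt{2} \operatorname{atan}{\left(\frac{\sqrt{2}}{2} \right)} + \log{\left(6 \right)} + 2 \sqrt{2} \operatorname{atan}{\left(\frac{3 \sqrt{2}}{4} \right)} + \frac{3 \log{\left(\frac{17}{2} \right)}}{2}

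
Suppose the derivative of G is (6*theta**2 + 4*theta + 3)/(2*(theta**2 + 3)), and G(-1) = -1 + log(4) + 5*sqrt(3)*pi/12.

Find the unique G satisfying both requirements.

G(theta) = 3*theta + log(theta**2 + 3) - 5*sqrt(3)*atan(sqrt(3)*theta/3)/2 + 2

Recover the given G'(theta) by differentiating a candidate G(theta); any mismatch rules it out.
A general antiderivative is 3*theta + log(theta**2 + 3) - 5*sqrt(3)*atan(sqrt(3)*theta/3)/2 + C.
The condition gives C = -1 + log(4) + 5*sqrt(3)*pi/12 - (-3 + log(4) + 5*sqrt(3)*pi/12) = 2.
So G(theta) = 3*theta + log(theta**2 + 3) - 5*sqrt(3)*atan(sqrt(3)*theta/3)/2 + 2.
Check: d/dtheta[3*theta + log(theta**2 + 3) - 5*sqrt(3)*atan(sqrt(3)*theta/3)/2 + 2] = (6*theta**2 + 4*theta + 3)/(2*theta**2 + 6), which equals G'(theta).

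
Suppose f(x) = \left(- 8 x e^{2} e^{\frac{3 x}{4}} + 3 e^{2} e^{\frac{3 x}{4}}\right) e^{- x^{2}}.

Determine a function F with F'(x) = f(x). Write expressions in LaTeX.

An antiderivative is F(x) = 4 e^{- x^{2} + \frac{3 x}{4} + 2}.

f matches the chain-rule pattern g'(h)*h' with inner function h(x) = - x^{2} + \frac{3 x}{4} + 2; substituting u = h(x) collapses the integral.
Check: d/dx[4 e^{- x^{2} + \frac{3 x}{4} + 2}] = - 8 x e^{2} e^{\frac{3 x}{4}} e^{- x^{2}} + 3 e^{2} e^{\frac{3 x}{4}} e^{- x^{2}}, which equals f(x).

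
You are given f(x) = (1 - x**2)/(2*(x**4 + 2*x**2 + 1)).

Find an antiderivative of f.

Recognize the product-rule pattern: f = u'v + uv' with u = x, v = 1/(2*x**2 + 2), so integration by parts undoes it.
Check: d/dx[x/(2*(x**2 + 1))] = (1 - x**2)/(2*x**4 + 4*x**2 + 2), which equals f(x).

An antiderivative is F(x) = x/(2*(x**2 + 1)).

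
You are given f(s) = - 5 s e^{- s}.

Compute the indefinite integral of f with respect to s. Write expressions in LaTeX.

Recognize the product-rule pattern: f = u'v + uv' with u = 5 s + 5, v = e^{- s}, so integration by parts undoes it.
Check: d/ds[\left(5 s + 5\right) e^{- s}] = - 5 s e^{- s} = f(s).

F(s) = \left(5 s + 5\right) e^{- s} + C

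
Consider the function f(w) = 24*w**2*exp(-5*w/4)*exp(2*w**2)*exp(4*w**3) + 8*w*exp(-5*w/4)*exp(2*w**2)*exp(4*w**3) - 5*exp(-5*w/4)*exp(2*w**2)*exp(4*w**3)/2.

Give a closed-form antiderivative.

An antiderivative is F(w) = 2*exp(4*w**3 + 2*w**2 - 5*w/4).

The substitution u = 4*w**3 + 2*w**2 - 5*w/4 works: f is exactly (dF/du)*(du/dw) for that inner function.
Check: d/dw[2*exp(4*w**3 + 2*w**2 - 5*w/4)] = 24*w**2*exp(-5*w/4)*exp(2*w**2)*exp(4*w**3) + 8*w*exp(-5*w/4)*exp(2*w**2)*exp(4*w**3) - 5*exp(-5*w/4)*exp(2*w**2)*exp(4*w**3)/2 = f(w).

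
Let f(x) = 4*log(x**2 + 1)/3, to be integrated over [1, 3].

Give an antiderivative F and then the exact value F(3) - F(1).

Antiderivative: F(x) = 4*x*log(x**2 + 1)/3 - 8*x/3 + 8*atan(x)/3; value = -16/3 - 2*pi/3 - 4*log(2)/3 + 8*atan(3)/3 + 4*log(10)

Since d/dx undoes antidifferentiation here, F'(x) = f(x) is required of F(x).
F(x) = 4*x*log(x**2 + 1)/3 - 8*x/3 + 8*atan(x)/3 is an antiderivative of f.
Check: d/dx[4*x*log(x**2 + 1)/3 - 8*x/3 + 8*atan(x)/3] = 4*log(x**2 + 1)/3 = f(x).
F(3) = -8 + 8*atan(3)/3 + 4*log(10); F(1) = -8/3 + 4*log(2)/3 + 2*pi/3.
Integral = F(3) - F(1) = -16/3 - 2*pi/3 - 4*log(2)/3 + 8*atan(3)/3 + 4*log(10).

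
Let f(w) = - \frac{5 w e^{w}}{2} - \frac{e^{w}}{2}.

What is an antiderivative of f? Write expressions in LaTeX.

An antiderivative is F(w) = \frac{\left(4 - 5 w\right) e^{w}}{2}.

Recognize the product-rule pattern: f = u'v + uv' with u = 2 - \frac{5 w}{2}, v = e^{w}, so integration by parts undoes it.
Check: d/dw[\frac{\left(4 - 5 w\right) e^{w}}{2}] = - \frac{5 w e^{w}}{2} - \frac{e^{w}}{2} = f(w).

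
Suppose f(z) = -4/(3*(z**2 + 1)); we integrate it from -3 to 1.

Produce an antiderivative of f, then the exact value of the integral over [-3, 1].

Antiderivative: F(z) = -4*atan(z)/3; value = -4*atan(3)/3 - pi/3

A candidate is checked by its d/dz: the result must match f(z).
F(z) = -4*atan(z)/3 is an antiderivative of f.
Check: d/dz[-4*atan(z)/3] = -4/(3*z**2 + 3), which equals f(z).
F(1) = -pi/3; F(-3) = 4*atan(3)/3.
Integral = F(1) - F(-3) = -4*atan(3)/3 - pi/3.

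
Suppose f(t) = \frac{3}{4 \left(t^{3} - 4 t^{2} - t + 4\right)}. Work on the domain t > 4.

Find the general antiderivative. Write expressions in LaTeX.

Factor the denominator (4 \left(t - 4\right) \left(t - 1\right) \left(t + 1\right)) and decompose: f = \frac{3}{40 \left(t + 1\right)} - \frac{1}{8 \left(t - 1\right)} + \frac{1}{20 \left(t - 4\right)}; each piece integrates to a log, atan, or power term.
Check: d/dt[\frac{2 \log{\left(t - 4 \right)} - 5 \log{\left(t - 1 \right)} + 3 \log{\left(t + 1 \right)}}{40}] = \frac{3}{4 t^{3} - 16 t^{2} - 4 t + 16}, which equals f(t).

F(t) = \frac{2 \log{\left(t - 4 \right)} - 5 \log{\left(t - 1 \right)} + 3 \log{\left(t + 1 \right)}}{40} + C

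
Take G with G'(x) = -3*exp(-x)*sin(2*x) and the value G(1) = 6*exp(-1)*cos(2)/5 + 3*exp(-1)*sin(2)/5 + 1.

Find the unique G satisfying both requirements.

G(x) = 1 + 3*exp(-x)*sin(2*x)/5 + 6*exp(-x)*cos(2*x)/5

Since d/dx undoes antidifferentiation here, G(x) must give back the stated G'(x).
A general antiderivative is 3*exp(-x)*sin(2*x)/5 + 6*exp(-x)*cos(2*x)/5 + C.
The condition gives C = 6*exp(-1)*cos(2)/5 + 3*exp(-1)*sin(2)/5 + 1 - (6*exp(-1)*cos(2)/5 + 3*exp(-1)*sin(2)/5) = 1.
So G(x) = 1 + 3*exp(-x)*sin(2*x)/5 + 6*exp(-x)*cos(2*x)/5.
Check: d/dx[1 + 3*exp(-x)*sin(2*x)/5 + 6*exp(-x)*cos(2*x)/5] = -3*exp(-x)*sin(2*x) = G'(x).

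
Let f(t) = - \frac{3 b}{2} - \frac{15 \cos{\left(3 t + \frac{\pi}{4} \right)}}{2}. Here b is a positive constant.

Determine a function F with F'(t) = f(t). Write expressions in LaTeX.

Any candidate F(t) must reproduce f(t) exactly when differentiated.
Check: d/dt[- \frac{3 b t}{2} - \frac{5 \sin{\left(3 t + \frac{\pi}{4} \right)}}{2}] = - \frac{3 b}{2} - \frac{15 \cos{\left(3 t + \frac{\pi}{4} \right)}}{2} = f(t).

An antiderivative is F(t) = - \frac{3 b t}{2} - \frac{5 \sin{\left(3 t + \frac{\pi}{4} \right)}}{2}.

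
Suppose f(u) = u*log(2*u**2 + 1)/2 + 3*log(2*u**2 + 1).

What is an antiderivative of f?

Integrate term by term and add the pieces.
Check: d/du[-u**2/4 - 6*u + (u**2/4 + 3*u)*log(2*u**2 + 1) + log(u**2 + 1/2)/8 + 3*sqrt(2)*atan(sqrt(2)*u)] = u*log(2*u**2 + 1)/2 + 3*log(2*u**2 + 1) = f(u).

An antiderivative is F(u) = -u**2/4 - 6*u + (u**2/4 + 3*u)*log(2*u**2 + 1) + log(u**2 + 1/2)/8 + 3*sqrt(2)*atan(sqrt(2)*u).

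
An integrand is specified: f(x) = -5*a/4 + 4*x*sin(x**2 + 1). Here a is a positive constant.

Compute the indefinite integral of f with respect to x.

F(x) = -(5*a*x + 8*cos(x**2 + 1))/4 + C

A candidate is checked by its d/dx: the result must match f(x).
Check: d/dx[-(5*a*x + 8*cos(x**2 + 1))/4] = -5*a/4 + 4*x*sin(x**2 + 1) = f(x).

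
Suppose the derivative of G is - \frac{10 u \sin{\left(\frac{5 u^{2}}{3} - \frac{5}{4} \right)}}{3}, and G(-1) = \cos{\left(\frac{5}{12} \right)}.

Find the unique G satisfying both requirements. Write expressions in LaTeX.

G(u) = \cos{\left(\frac{5 u^{2}}{3} - \frac{5}{4} \right)}

The substitution w = \frac{5 u^{2}}{3} - \frac{5}{4} works: G'(u) is exactly (dG/dw)*(dw/du) for that inner function.
A general antiderivative is \cos{\left(\frac{5 u^{2}}{3} - \frac{5}{4} \right)} + C.
The condition gives C = \cos{\left(\frac{5}{12} \right)} - (\cos{\left(\frac{5}{12} \right)}) = 0.
So G(u) = \cos{\left(\frac{5 u^{2}}{3} - \frac{5}{4} \right)}.
Check: d/du[\cos{\left(\frac{5 u^{2}}{3} - \frac{5}{4} \right)}] = - \frac{10 u \sin{\left(\frac{5 u^{2}}{3} - \frac{5}{4} \right)}}{3} = G'(u).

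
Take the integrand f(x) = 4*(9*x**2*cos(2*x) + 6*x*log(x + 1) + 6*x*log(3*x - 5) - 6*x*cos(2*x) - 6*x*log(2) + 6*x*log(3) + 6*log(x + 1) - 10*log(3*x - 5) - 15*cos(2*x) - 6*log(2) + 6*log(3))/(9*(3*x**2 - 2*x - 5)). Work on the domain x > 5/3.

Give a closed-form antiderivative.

Whatever form F(x) takes, F'(x) = f(x) is non-negotiable.
Check: d/dx[2*(4*log(3*x/2 + 3/2)*log(3*x - 5) + 3*sin(2*x))/9] = (36*x**2*cos(2*x) + 24*x*log(x + 1) + 24*x*log(3*x - 5) - 24*x*cos(2*x) - 24*x*log(2) + 24*x*log(3) + 24*log(x + 1) - 40*log(3*x - 5) - 60*cos(2*x) - 24*log(2) + 24*log(3))/(27*x**2 - 18*x - 45), which equals f(x).

An antiderivative is F(x) = 2*(4*log(3*x/2 + 3/2)*log(3*x - 5) + 3*sin(2*x))/9.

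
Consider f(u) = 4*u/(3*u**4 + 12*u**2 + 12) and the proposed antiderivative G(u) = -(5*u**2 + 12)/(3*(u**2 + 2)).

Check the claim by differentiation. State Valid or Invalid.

Valid. The derivative of G reproduces f.

d/du[G] = 4*u/(3*u**4 + 12*u**2 + 12)
This equals f(u) exactly, so the claim holds.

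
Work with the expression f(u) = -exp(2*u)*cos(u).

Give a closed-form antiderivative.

An antiderivative is F(u) = -exp(2*u)*sin(u)/5 - 2*exp(2*u)*cos(u)/5.

Check any antiderivative F(u) by computing F'(u) and comparing it with f(u).
Check: d/du[-exp(2*u)*sin(u)/5 - 2*exp(2*u)*cos(u)/5] = -exp(2*u)*cos(u) = f(u).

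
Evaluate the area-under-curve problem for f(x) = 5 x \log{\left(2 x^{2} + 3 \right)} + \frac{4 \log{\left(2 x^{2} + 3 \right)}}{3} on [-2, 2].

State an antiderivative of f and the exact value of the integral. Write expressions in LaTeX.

The integrand splits into summands that can be handled one at a time.
F(x) = - \frac{5 x^{2}}{2} - \frac{8 x}{3} + \left(\frac{5 x^{2}}{2} + \frac{4 x}{3}\right) \log{\left(2 x^{2} + 3 \right)} + \frac{15 \log{\left(x^{2} + \frac{3}{2} \right)}}{4} + \frac{4 \sqrt{6} \operatorname{atan}{\left(\frac{\sqrt{6} x}{3} \right)}}{3} is an antiderivative of f.
Check: d/dx[- \frac{5 x^{2}}{2} - \frac{8 x}{3} + \left(\frac{5 x^{2}}{2} + \frac{4 x}{3}\right) \log{\left(2 x^{2} + 3 \right)} + \frac{15 \log{\left(x^{2} + \frac{3}{2} \right)}}{4} + \frac{4 \sqrt{6} \operatorname{atan}{\left(\frac{\sqrt{6} x}{3} \right)}}{3}] = 5 x \log{\left(2 x^{2} + 3 \right)} + \frac{4 \log{\left(2 x^{2} + 3 \right)}}{3} = f(x).
F(2) = - \frac{46}{3} + \frac{4 \sqrt{6} \operatorname{atan}{\left(\frac{2 \sqrt{6}}{3} \right)}}{3} + \frac{15 \log{\left(\frac{11}{2} \right)}}{4} + \frac{38 \log{\left(11 \right)}}{3}; F(-2) = - \frac{14}{3} - \frac{4 \sqrt{6} \operatorname{atan}{\left(\frac{2 \sqrt{6}}{3} \right)}}{3} + \frac{15 \log{\left(\frac{11}{2} \right)}}{4} + \frac{22 \log{\left(11 \right)}}{3}.
Integral = F(2) - F(-2) = - \frac{32}{3} + \frac{8 \sqrt{6} \operatorname{atan}{\left(\frac{2 \sqrt{6}}{3} \right)}}{3} + \frac{16 \log{\left(11 \right)}}{3}.

Antiderivative: F(x) = - \frac{5 x^{2}}{2} - \frac{8 x}{3} + \left(\frac{5 x^{2}}{2} + \frac{4 x}{3}\right) \log{\left(2 x^{2} + 3 \right)} + \frac{15 \log{\left(x^{2} + \frac{3}{2} \right)}}{4} + \frac{4 \sqrt{6} \operatorname{atan}{\left(\frac{\sqrt{6} x}{3} \right)}}{3}; value = - \frac{32}{3} + \frac{8 \sqrt{6} \operatorname{atan}{\left(\frac{2 \sqrt{6}}{3} \right)}}{3} + \frac{16 \log{\left(11 \right)}}{3}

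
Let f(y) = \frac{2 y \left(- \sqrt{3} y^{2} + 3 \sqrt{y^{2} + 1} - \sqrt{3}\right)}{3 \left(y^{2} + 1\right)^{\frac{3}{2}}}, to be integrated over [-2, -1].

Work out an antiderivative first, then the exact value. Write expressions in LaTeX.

Antiderivative: F(y) = - \frac{2 \sqrt{3 y^{2} + 3}}{3} + \frac{\log{\left(y^{4} + 2 y^{2} + 1 \right)}}{2}; value = - \frac{2 \sqrt{6}}{3} - \frac{\log{\left(25 \right)}}{2} + \frac{\log{\left(4 \right)}}{2} + \frac{2 \sqrt{15}}{3}

Recover f(y) by differentiating a candidate F(y); any mismatch rules it out.
F(y) = - \frac{2 \sqrt{3 y^{2} + 3}}{3} + \frac{\log{\left(y^{4} + 2 y^{2} + 1 \right)}}{2} is an antiderivative of f.
Check: d/dy[- \frac{2 \sqrt{3 y^{2} + 3}}{3} + \frac{\log{\left(y^{4} + 2 y^{2} + 1 \right)}}{2}] = \frac{- 2 \sqrt{3} y^{3} + 6 y \sqrt{y^{2} + 1} - 2 \sqrt{3} y}{3 y^{2} \sqrt{y^{2} + 1} + 3 \sqrt{y^{2} + 1}}, which equals f(y).
F(-1) = - \frac{2 \sqrt{6}}{3} + \frac{\log{\left(4 \right)}}{2}; F(-2) = - \frac{2 \sqrt{15}}{3} + \frac{\log{\left(25 \right)}}{2}.
Integral = F(-1) - F(-2) = - \frac{2 \sqrt{6}}{3} - \frac{\log{\left(25 \right)}}{2} + \frac{\log{\left(4 \right)}}{2} + \frac{2 \sqrt{15}}{3}.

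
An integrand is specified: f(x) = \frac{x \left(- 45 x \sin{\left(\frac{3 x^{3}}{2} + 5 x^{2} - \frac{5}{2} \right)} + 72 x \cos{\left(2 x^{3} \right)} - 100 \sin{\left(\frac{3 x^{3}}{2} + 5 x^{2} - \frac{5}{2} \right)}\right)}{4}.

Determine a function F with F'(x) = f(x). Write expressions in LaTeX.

An antiderivative is F(x) = 3 \sin{\left(2 x^{3} \right)} + \frac{5 \cos{\left(\frac{3 x^{3}}{2} + 5 x^{2} - \frac{5}{2} \right)}}{2}.

An antiderivative F(x) passes only if d/dx[F] lands on f(x) exactly.
Check: d/dx[3 \sin{\left(2 x^{3} \right)} + \frac{5 \cos{\left(\frac{3 x^{3}}{2} + 5 x^{2} - \frac{5}{2} \right)}}{2}] = - \frac{45 x^{2} \sin{\left(\frac{3 x^{3}}{2} + 5 x^{2} - \frac{5}{2} \right)}}{4} + 18 x^{2} \cos{\left(2 x^{3} \right)} - 25 x \sin{\left(\frac{3 x^{3}}{2} + 5 x^{2} - \frac{5}{2} \right)}, which equals f(x).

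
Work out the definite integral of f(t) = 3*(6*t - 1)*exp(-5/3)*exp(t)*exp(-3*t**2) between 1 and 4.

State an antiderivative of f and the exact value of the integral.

The substitution u = -3*t**2 + t - 5/3 works: f is exactly (dF/du)*(du/dt) for that inner function.
F(t) = -3*exp(-3*t**2 + t - 5/3) is an antiderivative of f.
Check: d/dt[-3*exp(-3*t**2 + t - 5/3)] = (18*t - 3)*exp(-5/3)*exp(t)*exp(-3*t**2), which equals f(t).
F(4) = -3*exp(-137/3); F(1) = -3*exp(-11/3).
Integral = F(4) - F(1) = -3*exp(-137/3) + 3*exp(-11/3).

Antiderivative: F(t) = -3*exp(-3*t**2 + t - 5/3); value = -3*exp(-137/3) + 3*exp(-11/3)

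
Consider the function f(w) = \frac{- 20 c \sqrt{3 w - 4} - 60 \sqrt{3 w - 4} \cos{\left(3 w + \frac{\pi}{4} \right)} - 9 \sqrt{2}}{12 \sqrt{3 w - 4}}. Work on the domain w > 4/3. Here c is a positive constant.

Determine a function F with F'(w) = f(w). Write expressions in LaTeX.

A candidate is checked by its d/dw: the result must match f(w).
Check: d/dw[- \frac{5 c w}{3} - \sqrt{\frac{3 w}{2} - 2} - \frac{5 \sin{\left(3 w + \frac{\pi}{4} \right)}}{3}] = \frac{- 20 c \sqrt{3 w - 4} - 60 \sqrt{3 w - 4} \cos{\left(3 w + \frac{\pi}{4} \right)} - 9 \sqrt{2}}{12 \sqrt{3 w - 4}} = f(w).

An antiderivative is F(w) = - \frac{5 c w}{3} - \sqrt{\frac{3 w}{2} - 2} - \frac{5 \sin{\left(3 w + \frac{\pi}{4} \right)}}{3}.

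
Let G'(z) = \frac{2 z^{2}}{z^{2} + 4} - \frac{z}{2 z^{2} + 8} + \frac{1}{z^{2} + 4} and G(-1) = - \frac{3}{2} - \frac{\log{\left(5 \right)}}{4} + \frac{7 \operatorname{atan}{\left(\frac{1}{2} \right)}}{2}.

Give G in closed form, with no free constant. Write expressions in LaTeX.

The integrand splits into summands that can be handled one at a time.
A general antiderivative is 2 z - \frac{\log{\left(z^{2} + 4 \right)}}{4} - \frac{7 \operatorname{atan}{\left(\frac{z}{2} \right)}}{2} + C.
The condition gives C = - \frac{3}{2} - \frac{\log{\left(5 \right)}}{4} + \frac{7 \operatorname{atan}{\left(\frac{1}{2} \right)}}{2} - (-2 - \frac{\log{\left(5 \right)}}{4} + \frac{7 \operatorname{atan}{\left(\frac{1}{2} \right)}}{2}) = \frac{1}{2}.
So G(z) = \frac{8 z - \log{\left(z^{2} + 4 \right)} - 14 \operatorname{atan}{\left(\frac{z}{2} \right)} + 2}{4}.
Check: d/dz[\frac{8 z - \log{\left(z^{2} + 4 \right)} - 14 \operatorname{atan}{\left(\frac{z}{2} \right)} + 2}{4}] = \frac{4 z^{2} - z + 2}{2 z^{2} + 8}, which equals G'(z).

G(z) = \frac{8 z - \log{\left(z^{2} + 4 \right)} - 14 \operatorname{atan}{\left(\frac{z}{2} \right)} + 2}{4}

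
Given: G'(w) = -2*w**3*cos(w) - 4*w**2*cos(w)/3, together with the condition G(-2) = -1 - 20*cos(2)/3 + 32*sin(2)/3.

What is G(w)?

Integrate term by term and add the pieces.
A general antiderivative is -2*w**3*sin(w) - 4*w**2*sin(w)/3 - 6*w**2*cos(w) + 12*w*sin(w) - 8*w*cos(w)/3 + 8*sin(w)/3 + 12*cos(w) + C.
The condition gives C = -1 - 20*cos(2)/3 + 32*sin(2)/3 - (-20*cos(2)/3 + 32*sin(2)/3) = -1.
So G(w) = -2*w**3*sin(w) - 4*w**2*sin(w)/3 - 6*w**2*cos(w) + 12*w*sin(w) - 8*w*cos(w)/3 + 8*sin(w)/3 + 12*cos(w) - 1.
Check: d/dw[-2*w**3*sin(w) - 4*w**2*sin(w)/3 - 6*w**2*cos(w) + 12*w*sin(w) - 8*w*cos(w)/3 + 8*sin(w)/3 + 12*cos(w) - 1] = -2*w**3*cos(w) - 4*w**2*cos(w)/3 = G'(w).

G(w) = -2*w**3*sin(w) - 4*w**2*sin(w)/3 - 6*w**2*cos(w) + 12*w*sin(w) - 8*w*cos(w)/3 + 8*sin(w)/3 + 12*cos(w) - 1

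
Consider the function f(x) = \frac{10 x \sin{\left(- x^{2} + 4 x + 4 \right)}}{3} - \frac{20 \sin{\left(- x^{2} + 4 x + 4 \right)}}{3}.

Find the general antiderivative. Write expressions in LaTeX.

F(x) = \frac{5 \cos{\left(- x^{2} + 4 x + 4 \right)}}{3} + C

The substitution u = - x^{2} + 4 x + 4 works: f is exactly (dF/du)*(du/dx) for that inner function.
Check: d/dx[\frac{5 \cos{\left(- x^{2} + 4 x + 4 \right)}}{3}] = \frac{10 x \sin{\left(- x^{2} + 4 x + 4 \right)}}{3} - \frac{20 \sin{\left(- x^{2} + 4 x + 4 \right)}}{3} = f(x).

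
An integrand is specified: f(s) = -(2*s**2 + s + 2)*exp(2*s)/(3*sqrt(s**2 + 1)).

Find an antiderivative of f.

An antiderivative is F(s) = -sqrt(s**2 + 1)*exp(2*s)/3.

Recognize the product-rule pattern: f = u'v + uv' with u = -sqrt(s**2 + 1)/3, v = exp(2*s), so integration by parts undoes it.
Check: d/ds[-sqrt(s**2 + 1)*exp(2*s)/3] = (-2*s**2*exp(2*s) - s*exp(2*s) - 2*exp(2*s))/(3*sqrt(s**2 + 1)), which equals f(s).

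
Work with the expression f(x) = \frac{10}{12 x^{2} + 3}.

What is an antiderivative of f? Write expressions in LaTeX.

Any candidate F(x) must reproduce f(x) exactly when differentiated.
Check: d/dx[\frac{5 \operatorname{atan}{\left(2 x \right)}}{3}] = \frac{10}{12 x^{2} + 3} = f(x).

An antiderivative is F(x) = \frac{5 \operatorname{atan}{\left(2 x \right)}}{3}.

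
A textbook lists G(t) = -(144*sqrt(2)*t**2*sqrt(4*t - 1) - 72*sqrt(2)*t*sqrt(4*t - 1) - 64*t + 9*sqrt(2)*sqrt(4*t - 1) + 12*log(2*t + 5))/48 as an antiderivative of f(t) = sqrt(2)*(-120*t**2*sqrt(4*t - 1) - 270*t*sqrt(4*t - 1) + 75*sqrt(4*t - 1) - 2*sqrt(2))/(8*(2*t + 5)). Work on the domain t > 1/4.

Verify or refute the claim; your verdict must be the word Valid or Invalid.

d/dt[G] = (-1440*sqrt(2)*t**3 - 2880*sqrt(2)*t**2 + 64*t*sqrt(4*t - 1) + 1710*sqrt(2)*t + 148*sqrt(4*t - 1) - 225*sqrt(2))/(48*t*sqrt(4*t - 1) + 120*sqrt(4*t - 1))
d/dt[G] - f(t) = 4/3 != 0.

Invalid: d/dt[G] - f = 4/3, which is not 0.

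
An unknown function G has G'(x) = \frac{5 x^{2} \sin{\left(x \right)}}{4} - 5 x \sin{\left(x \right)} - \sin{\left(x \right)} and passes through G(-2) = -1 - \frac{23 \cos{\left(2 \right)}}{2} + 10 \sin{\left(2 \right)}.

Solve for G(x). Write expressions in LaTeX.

G(x) = - \frac{5 x^{2} \cos{\left(x \right)}}{4} + \frac{5 x \sin{\left(x \right)}}{2} + 5 x \cos{\left(x \right)} - 5 \sin{\left(x \right)} + \frac{7 \cos{\left(x \right)}}{2} - 1

Integrate term by term and add the pieces.
A general antiderivative is - \frac{5 x^{2} \cos{\left(x \right)}}{4} + \frac{5 x \sin{\left(x \right)}}{2} + 5 x \cos{\left(x \right)} - 5 \sin{\left(x \right)} + \frac{7 \cos{\left(x \right)}}{2} + C.
The condition gives C = -1 - \frac{23 \cos{\left(2 \right)}}{2} + 10 \sin{\left(2 \right)} - (- \frac{23 \cos{\left(2 \right)}}{2} + 10 \sin{\left(2 \right)}) = -1.
So G(x) = - \frac{5 x^{2} \cos{\left(x \right)}}{4} + \frac{5 x \sin{\left(x \right)}}{2} + 5 x \cos{\left(x \right)} - 5 \sin{\left(x \right)} + \frac{7 \cos{\left(x \right)}}{2} - 1.
Check: d/dx[- \frac{5 x^{2} \cos{\left(x \right)}}{4} + \frac{5 x \sin{\left(x \right)}}{2} + 5 x \cos{\left(x \right)} - 5 \sin{\left(x \right)} + \frac{7 \cos{\left(x \right)}}{2} - 1] = \frac{5 x^{2} \sin{\left(x \right)}}{4} - 5 x \sin{\left(x \right)} - \sin{\left(x \right)} = G'(x).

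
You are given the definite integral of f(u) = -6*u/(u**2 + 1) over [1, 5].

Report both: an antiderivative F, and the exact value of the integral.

The substitution w = u**2 + 1 works: f is exactly (dF/dw)*(dw/du) for that inner function.
F(u) = -3*log(u**2 + 1) is an antiderivative of f.
Check: d/du[-3*log(u**2 + 1)] = -6*u/(u**2 + 1) = f(u).
F(5) = -3*log(26); F(1) = -3*log(2).
Integral = F(5) - F(1) = -3*log(26) + 3*log(2).

Antiderivative: F(u) = -3*log(u**2 + 1); value = -3*log(26) + 3*log(2)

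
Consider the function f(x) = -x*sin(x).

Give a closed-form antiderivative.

Check any antiderivative F(x) by computing F'(x) and comparing it with f(x).
Check: d/dx[x*cos(x) - sin(x)] = -x*sin(x) = f(x).

An antiderivative is F(x) = x*cos(x) - sin(x).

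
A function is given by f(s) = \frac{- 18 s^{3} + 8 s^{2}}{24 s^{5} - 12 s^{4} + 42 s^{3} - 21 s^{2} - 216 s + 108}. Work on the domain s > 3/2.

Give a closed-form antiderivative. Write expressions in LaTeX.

The denominator factors as 3 \left(2 s - 3\right) \left(2 s - 1\right) \left(2 s + 3\right) \left(s^{2} + 4\right); partial fractions split f into directly integrable pieces: \frac{8 \left(s - 76\right)}{1275 \left(s^{2} + 4\right)} + \frac{7}{40 \left(2 s + 3\right)} + \frac{1}{408 \left(2 s - 1\right)} - \frac{19}{100 \left(2 s - 3\right)}.
Check: d/ds[- \frac{19 \log{\left(s - \frac{3}{2} \right)}}{200} + \frac{\log{\left(s - \frac{1}{2} \right)}}{816} + \frac{7 \log{\left(s + \frac{3}{2} \right)}}{80} + \frac{4 \log{\left(s^{2} + 4 \right)}}{1275} - \frac{304 \operatorname{atan}{\left(\frac{s}{2} \right)}}{1275}] = \frac{- 18 s^{3} + 8 s^{2}}{24 s^{5} - 12 s^{4} + 42 s^{3} - 21 s^{2} - 216 s + 108} = f(s).

An antiderivative is F(s) = - \frac{19 \log{\left(s - \frac{3}{2} \right)}}{200} + \frac{\log{\left(s - \frac{1}{2} \right)}}{816} + \frac{7 \log{\left(s + \frac{3}{2} \right)}}{80} + \frac{4 \log{\left(s^{2} + 4 \right)}}{1275} - \frac{304 \operatorname{atan}{\left(\frac{s}{2} \right)}}{1275}.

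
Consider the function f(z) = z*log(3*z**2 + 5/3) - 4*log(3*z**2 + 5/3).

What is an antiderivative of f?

The integrand splits into summands that can be handled one at a time.
Check: d/dz[(-9*z**2 + 9*z*(z - 8)*log(3*z**2 + 5/3) + 144*z + 5*log(z**2 + 5/9) - 48*sqrt(5)*atan(3*sqrt(5)*z/5))/18] = z*log(3*z**2 + 5/3) - 4*log(3*z**2 + 5/3) = f(z).

An antiderivative is F(z) = (-9*z**2 + 9*z*(z - 8)*log(3*z**2 + 5/3) + 144*z + 5*log(z**2 + 5/9) - 48*sqrt(5)*atan(3*sqrt(5)*z/5))/18.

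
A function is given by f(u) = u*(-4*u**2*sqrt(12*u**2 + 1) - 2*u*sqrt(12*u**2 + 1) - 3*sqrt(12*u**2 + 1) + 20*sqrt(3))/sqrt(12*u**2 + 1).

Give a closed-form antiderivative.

An antiderivative is F(u) = (-6*u**4 - 4*u**3 - 9*u**2 + 10*sqrt(3)*sqrt(12*u**2 + 1) - 30)/6.

Since d/du undoes antidifferentiation here, F'(u) = f(u) is required of F(u).
Check: d/du[(-6*u**4 - 4*u**3 - 9*u**2 + 10*sqrt(3)*sqrt(12*u**2 + 1) - 30)/6] = (-4*u**3*sqrt(12*u**2 + 1) - 2*u**2*sqrt(12*u**2 + 1) - 3*u*sqrt(12*u**2 + 1) + 20*sqrt(3)*u)/sqrt(12*u**2 + 1), which equals f(u).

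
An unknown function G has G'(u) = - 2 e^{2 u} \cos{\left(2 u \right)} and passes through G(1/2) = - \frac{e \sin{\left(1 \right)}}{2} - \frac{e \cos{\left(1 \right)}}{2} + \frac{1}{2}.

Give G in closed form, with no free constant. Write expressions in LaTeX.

G(u) = - \frac{e^{2 u} \sin{\left(2 u \right)}}{2} - \frac{e^{2 u} \cos{\left(2 u \right)}}{2} + \frac{1}{2}

Check a candidate G(u) by differentiating: d/du[G] must match the given G'(u).
A general antiderivative is - \frac{e^{2 u} \sin{\left(2 u \right)}}{2} - \frac{e^{2 u} \cos{\left(2 u \right)}}{2} + C.
The condition gives C = - \frac{e \sin{\left(1 \right)}}{2} - \frac{e \cos{\left(1 \right)}}{2} + \frac{1}{2} - (- \frac{e \sin{\left(1 \right)}}{2} - \frac{e \cos{\left(1 \right)}}{2}) = \frac{1}{2}.
So G(u) = - \frac{e^{2 u} \sin{\left(2 u \right)}}{2} - \frac{e^{2 u} \cos{\left(2 u \right)}}{2} + \frac{1}{2}.
Check: d/du[- \frac{e^{2 u} \sin{\left(2 u \right)}}{2} - \frac{e^{2 u} \cos{\left(2 u \right)}}{2} + \frac{1}{2}] = - 2 e^{2 u} \cos{\left(2 u \right)} = G'(u).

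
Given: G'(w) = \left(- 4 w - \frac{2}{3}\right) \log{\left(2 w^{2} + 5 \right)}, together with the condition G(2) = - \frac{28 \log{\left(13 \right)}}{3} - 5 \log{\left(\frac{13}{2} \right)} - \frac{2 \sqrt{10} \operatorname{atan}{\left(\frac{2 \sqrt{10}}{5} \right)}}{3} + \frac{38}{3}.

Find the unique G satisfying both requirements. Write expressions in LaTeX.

Recover the given G'(w) by differentiating a candidate G(w); any mismatch rules it out.
A general antiderivative is 2 w^{2} + \frac{4 w}{3} + \left(- 2 w^{2} - \frac{2 w}{3}\right) \log{\left(2 w^{2} + 5 \right)} - 5 \log{\left(w^{2} + \frac{5}{2} \right)} - \frac{2 \sqrt{10} \operatorname{atan}{\left(\frac{\sqrt{10} w}{5} \right)}}{3} + C.
The condition gives C = - \frac{28 \log{\left(13 \right)}}{3} - 5 \log{\left(\frac{13}{2} \right)} - \frac{2 \sqrt{10} \operatorname{atan}{\left(\frac{2 \sqrt{10}}{5} \right)}}{3} + \frac{38}{3} - (- \frac{28 \log{\left(13 \right)}}{3} - 5 \log{\left(\frac{13}{2} \right)} - \frac{2 \sqrt{10} \operatorname{atan}{\left(\frac{2 \sqrt{10}}{5} \right)}}{3} + \frac{32}{3}) = 2.
So G(w) = - \frac{6 w^{2} \log{\left(2 w^{2} + 5 \right)} - 6 w^{2} + 2 w \log{\left(2 w^{2} + 5 \right)} - 4 w + 15 \log{\left(w^{2} + \frac{5}{2} \right)} + 2 \sqrt{10} \operatorname{atan}{\left(\frac{\sqrt{10} w}{5} \right)} - 6}{3}.
Check: d/dw[- \frac{6 w^{2} \log{\left(2 w^{2} + 5 \right)} - 6 w^{2} + 2 w \log{\left(2 w^{2} + 5 \right)} - 4 w + 15 \log{\left(w^{2} + \frac{5}{2} \right)} + 2 \sqrt{10} \operatorname{atan}{\left(\frac{\sqrt{10} w}{5} \right)} - 6}{3}] = - 4 w \log{\left(2 w^{2} + 5 \right)} - \frac{2 \log{\left(2 w^{2} + 5 \right)}}{3}, which equals G'(w).

G(w) = - \frac{6 w^{2} \log{\left(2 w^{2} + 5 \right)} - 6 w^{2} + 2 w \log{\left(2 w^{2} + 5 \right)} - 4 w + 15 \log{\left(w^{2} + \frac{5}{2} \right)} + 2 \sqrt{10} \operatorname{atan}{\left(\frac{\sqrt{10} w}{5} \right)} - 6}{3}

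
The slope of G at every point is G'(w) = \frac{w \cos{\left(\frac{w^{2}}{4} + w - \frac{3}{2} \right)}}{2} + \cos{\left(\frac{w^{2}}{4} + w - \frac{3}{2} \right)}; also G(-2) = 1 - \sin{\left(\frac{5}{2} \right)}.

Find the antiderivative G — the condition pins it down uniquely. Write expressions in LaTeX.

The substitution u = \frac{w^{2}}{4} + w - \frac{3}{2} works: G'(w) is exactly (dG/du)*(du/dw) for that inner function.
A general antiderivative is \sin{\left(\frac{w^{2}}{4} + w - \frac{3}{2} \right)} + C.
The condition gives C = 1 - \sin{\left(\frac{5}{2} \right)} - (- \sin{\left(\frac{5}{2} \right)}) = 1.
So G(w) = \sin{\left(\frac{w^{2}}{4} + w - \frac{3}{2} \right)} + 1.
Check: d/dw[\sin{\left(\frac{w^{2}}{4} + w - \frac{3}{2} \right)} + 1] = \frac{w \cos{\left(\frac{w^{2}}{4} + w - \frac{3}{2} \right)}}{2} + \cos{\left(\frac{w^{2}}{4} + w - \frac{3}{2} \right)} = G'(w).

G(w) = \sin{\left(\frac{w^{2}}{4} + w - \frac{3}{2} \right)} + 1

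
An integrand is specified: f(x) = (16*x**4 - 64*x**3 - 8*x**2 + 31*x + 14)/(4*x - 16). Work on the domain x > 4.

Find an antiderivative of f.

An antiderivative is F(x) = (4*x**4 - 4*x**2 - x + 10*log(x - 4) - 1)/4.

Check any antiderivative F(x) by computing F'(x) and comparing it with f(x).
Check: d/dx[(4*x**4 - 4*x**2 - x + 10*log(x - 4) - 1)/4] = (16*x**4 - 64*x**3 - 8*x**2 + 31*x + 14)/(4*x - 16) = f(x).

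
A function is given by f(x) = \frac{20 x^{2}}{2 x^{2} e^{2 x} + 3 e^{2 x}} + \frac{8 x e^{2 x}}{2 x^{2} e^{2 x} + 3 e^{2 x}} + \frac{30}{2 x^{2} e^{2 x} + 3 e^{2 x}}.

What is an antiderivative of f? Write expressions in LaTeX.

The integrand splits into summands that can be handled one at a time.
Check: d/dx[2 \log{\left(2 x^{2} + 3 \right)} - 5 e^{- 2 x}] = \frac{20 x^{2} + 8 x e^{2 x} + 30}{2 x^{2} e^{2 x} + 3 e^{2 x}}, which equals f(x).

An antiderivative is F(x) = 2 \log{\left(2 x^{2} + 3 \right)} - 5 e^{- 2 x}.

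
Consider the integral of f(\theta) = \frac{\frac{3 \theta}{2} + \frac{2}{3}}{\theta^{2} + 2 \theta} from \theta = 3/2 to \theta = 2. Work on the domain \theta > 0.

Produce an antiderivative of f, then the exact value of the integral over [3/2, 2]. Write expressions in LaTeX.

Antiderivative: F(\theta) = \frac{\log{\left(\theta \right)}}{3} + \frac{7 \log{\left(\theta + 2 \right)}}{6}; value = - \frac{7 \log{\left(\frac{7}{2} \right)}}{6} - \frac{\log{\left(\frac{3}{2} \right)}}{3} + \frac{\log{\left(2 \right)}}{3} + \frac{7 \log{\left(4 \right)}}{6}

Factor the denominator (6 \theta \left(\theta + 2\right)) and decompose: f = \frac{7}{6 \left(\theta + 2\right)} + \frac{1}{3 \theta}; each piece integrates to a log, atan, or power term.
F(\theta) = \frac{\log{\left(\theta \right)}}{3} + \frac{7 \log{\left(\theta + 2 \right)}}{6} is an antiderivative of f.
Check: d/d\theta[\frac{\log{\left(\theta \right)}}{3} + \frac{7 \log{\left(\theta + 2 \right)}}{6}] = \frac{9 \theta + 4}{6 \theta^{2} + 12 \theta}, which equals f(\theta).
F(2) = \frac{\log{\left(2 \right)}}{3} + \frac{7 \log{\left(4 \right)}}{6}; F(3/2) = \frac{\log{\left(\frac{3}{2} \right)}}{3} + \frac{7 \log{\left(\frac{7}{2} \right)}}{6}.
Integral = F(2) - F(3/2) = - \frac{7 \log{\left(\frac{7}{2} \right)}}{6} - \frac{\log{\left(\frac{3}{2} \right)}}{3} + \frac{\log{\left(2 \right)}}{3} + \frac{7 \log{\left(4 \right)}}{6}.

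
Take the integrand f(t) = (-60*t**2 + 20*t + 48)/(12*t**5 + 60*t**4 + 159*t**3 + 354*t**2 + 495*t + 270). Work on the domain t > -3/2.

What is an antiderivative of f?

The denominator factors as 3*(t + 2)*(2*t + 3)**2*(t**2 + 5); partial fractions split f into directly integrable pieces: -4*(1541*t + 6809)/(22707*(t**2 + 5)) + 44728/(2523*(2*t + 3)) - 312/(29*(2*t + 3)**2) - 232/(27*(t + 2)).
Check: d/dt[2*(503190*(2*t + 3)*log(t + 3/2) - 487780*(2*t + 3)*log(t + 2) - 7705*(2*t + 3)*log(t**2 + 5) - 13618*sqrt(5)*(2*t + 3)*atan(sqrt(5)*t/5) + 305370)/(113535*(2*t + 3))] = (-60*t**2 + 20*t + 48)/(12*t**5 + 60*t**4 + 159*t**3 + 354*t**2 + 495*t + 270) = f(t).

An antiderivative is F(t) = 2*(503190*(2*t + 3)*log(t + 3/2) - 487780*(2*t + 3)*log(t + 2) - 7705*(2*t + 3)*log(t**2 + 5) - 13618*sqrt(5)*(2*t + 3)*atan(sqrt(5)*t/5) + 305370)/(113535*(2*t + 3)).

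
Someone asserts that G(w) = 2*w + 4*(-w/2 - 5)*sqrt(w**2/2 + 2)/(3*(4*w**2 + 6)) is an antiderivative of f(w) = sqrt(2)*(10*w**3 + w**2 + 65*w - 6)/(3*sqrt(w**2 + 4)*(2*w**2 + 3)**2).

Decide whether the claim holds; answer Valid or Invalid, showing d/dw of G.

Invalid: d/dw[G] - f = 2, which is not 0.

d/dw[G] = (24*w**4*sqrt(w**2 + 4) + 10*sqrt(2)*w**3 + 72*w**2*sqrt(w**2 + 4) + sqrt(2)*w**2 + 65*sqrt(2)*w + 54*sqrt(w**2 + 4) - 6*sqrt(2))/(12*w**4*sqrt(w**2 + 4) + 36*w**2*sqrt(w**2 + 4) + 27*sqrt(w**2 + 4))
d/dw[G] - f(w) = 2 != 0.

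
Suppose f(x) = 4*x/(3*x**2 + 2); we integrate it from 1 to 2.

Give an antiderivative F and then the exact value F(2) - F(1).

Antiderivative: F(x) = 2*log(x**2 + 2/3)/3; value = -2*log(5/3)/3 + 2*log(14/3)/3

The substitution u = x**2 + 2/3 works: f is exactly (dF/du)*(du/dx) for that inner function.
F(x) = 2*log(x**2 + 2/3)/3 is an antiderivative of f.
Check: d/dx[2*log(x**2 + 2/3)/3] = 4*x/(3*x**2 + 2) = f(x).
F(2) = 2*log(14/3)/3; F(1) = 2*log(5/3)/3.
Integral = F(2) - F(1) = -2*log(5/3)/3 + 2*log(14/3)/3.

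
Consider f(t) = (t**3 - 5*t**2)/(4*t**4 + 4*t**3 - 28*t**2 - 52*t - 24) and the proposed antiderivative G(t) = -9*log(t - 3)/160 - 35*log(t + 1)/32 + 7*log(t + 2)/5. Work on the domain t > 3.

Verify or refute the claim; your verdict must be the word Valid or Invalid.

Invalid: d/dt[G] - f = -3/(8*t**2 + 16*t + 8), which is not 0.

d/dt[G] = (2*t**2 - 15*t + 18)/(8*t**3 - 56*t - 48)
d/dt[G] - f(t) = -3/(8*t**2 + 16*t + 8) != 0.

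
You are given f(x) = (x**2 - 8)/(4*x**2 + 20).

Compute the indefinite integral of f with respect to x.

Differentiate the proposed F(x) back; it has to land on f(x) exactly.
Check: d/dx[(5*x - 13*sqrt(5)*atan(sqrt(5)*x/5))/20] = (x**2 - 8)/(4*x**2 + 20) = f(x).

F(x) = (5*x - 13*sqrt(5)*atan(sqrt(5)*x/5))/20 + C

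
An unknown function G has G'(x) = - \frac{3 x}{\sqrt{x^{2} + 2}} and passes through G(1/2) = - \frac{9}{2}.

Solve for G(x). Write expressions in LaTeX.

G(x) = - 3 \sqrt{x^{2} + 2}

G'(x) matches the chain-rule pattern g'(h)*h' with inner function h(x) = x^{2} + 2; substituting u = h(x) collapses the integral.
A general antiderivative is - 3 \sqrt{x^{2} + 2} + C.
The condition gives C = - \frac{9}{2} - (- \frac{9}{2}) = 0.
So G(x) = - 3 \sqrt{x^{2} + 2}.
Check: d/dx[- 3 \sqrt{x^{2} + 2}] = - \frac{3 x}{\sqrt{x^{2} + 2}} = G'(x).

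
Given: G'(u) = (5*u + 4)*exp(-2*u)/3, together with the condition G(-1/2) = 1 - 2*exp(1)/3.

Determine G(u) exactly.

G'(u) has the shape v'r + vr' for v = -5*u/6 - 13/12 and r = exp(-2*u) — it is the derivative of the product v*r.
A general antiderivative is (-10*u - 13)*exp(-2*u)/12 + C.
The condition gives C = 1 - 2*exp(1)/3 - (-2*exp(1)/3) = 1.
So G(u) = -(10*u - 12*exp(2*u) + 13)*exp(-2*u)/12.
Check: d/du[-(10*u - 12*exp(2*u) + 13)*exp(-2*u)/12] = (5*u + 4)*exp(-2*u)/3 = G'(u).

G(u) = -(10*u - 12*exp(2*u) + 13)*exp(-2*u)/12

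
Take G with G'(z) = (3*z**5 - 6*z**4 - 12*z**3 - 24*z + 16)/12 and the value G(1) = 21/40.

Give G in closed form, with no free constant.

G(z) = (5*z**6 - 12*z**5 - 30*z**4 - 120*z**2 + 160*z + 60)/120

Differentiate the proposed G(z) back; it has to land on the given G'(z).
A general antiderivative is z**6/24 - z**5/10 - z**4/4 - z**2 + 4*z/3 + C.
The condition gives C = 21/40 - (1/40) = 1/2.
So G(z) = (5*z**6 - 12*z**5 - 30*z**4 - 120*z**2 + 160*z + 60)/120.
Check: d/dz[(5*z**6 - 12*z**5 - 30*z**4 - 120*z**2 + 160*z + 60)/120] = z**5/4 - z**4/2 - z**3 - 2*z + 4/3, which equals G'(z).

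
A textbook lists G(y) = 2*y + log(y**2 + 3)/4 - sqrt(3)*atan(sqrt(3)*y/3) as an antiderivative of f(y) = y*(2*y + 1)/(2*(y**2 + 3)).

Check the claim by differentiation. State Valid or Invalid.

Invalid: d/dy[G] - f = 1, which is not 0.

d/dy[G] = (4*y**2 + y + 6)/(2*y**2 + 6)
d/dy[G] - f(y) = 1 != 0.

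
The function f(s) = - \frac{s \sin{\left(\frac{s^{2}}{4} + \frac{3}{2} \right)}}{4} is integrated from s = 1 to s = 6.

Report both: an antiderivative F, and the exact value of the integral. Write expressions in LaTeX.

f matches the chain-rule pattern g'(h)*h' with inner function h(s) = \frac{s^{2}}{4} + \frac{3}{2}; substituting u = h(s) collapses the integral.
F(s) = \frac{\cos{\left(\frac{s^{2}}{4} + \frac{3}{2} \right)}}{2} is an antiderivative of f.
Check: d/ds[\frac{\cos{\left(\frac{s^{2}}{4} + \frac{3}{2} \right)}}{2}] = - \frac{s \sin{\left(\frac{s^{2}}{4} + \frac{3}{2} \right)}}{4} = f(s).
F(6) = \frac{\cos{\left(\frac{21}{2} \right)}}{2}; F(1) = \frac{\cos{\left(\frac{7}{4} \right)}}{2}.
Integral = F(6) - F(1) = \frac{\cos{\left(\frac{21}{2} \right)}}{2} - \frac{\cos{\left(\frac{7}{4} \right)}}{2}.

Antiderivative: F(s) = \frac{\cos{\left(\frac{s^{2}}{4} + \frac{3}{2} \right)}}{2}; value = \frac{\cos{\left(\frac{21}{2} \right)}}{2} - \frac{\cos{\left(\frac{7}{4} \right)}}{2}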